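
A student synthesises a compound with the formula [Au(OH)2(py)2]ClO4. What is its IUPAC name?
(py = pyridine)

dihydroxobis(pyridine)gold(III) perchlorate

The 1 perchlorate counter-ion carries a total charge of -1, so each complex ion is 1+.
Ligand charges: 2×pyridine (neutral), 2×hydroxo (-1 each); total -2. So Au + (-2) = 1+, giving Au = +3.
Ligands are named alphabetically: hydroxo before pyridine.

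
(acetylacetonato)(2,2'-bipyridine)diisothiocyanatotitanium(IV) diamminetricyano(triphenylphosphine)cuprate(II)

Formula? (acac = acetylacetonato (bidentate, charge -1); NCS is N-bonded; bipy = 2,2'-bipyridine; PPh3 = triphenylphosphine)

Cation [Ti…]: ligand charges -3, Ti(IV) ⇒ ion charge 1+.
Anion [Cu…]: ligand charges -3, Cu(II) ⇒ ion charge 1−.

[Ti(acac)(bipy)(NCS)2][Cu(CN)3(NH3)2(PPh3)]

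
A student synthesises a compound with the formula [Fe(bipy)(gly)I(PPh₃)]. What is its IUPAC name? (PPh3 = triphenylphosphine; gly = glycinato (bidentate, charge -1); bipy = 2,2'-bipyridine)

(2,2'-bipyridine)(glycinato)iodo(triphenylphosphine)iron(II)

There is no counter-ion, so the complex is neutral overall.
Ligand charges: 1×triphenylphosphine (neutral), 1×glycinato (-1 each), 1×iodo (-1 each), 1×2,2'-bipyridine (neutral); total -2. So Fe + (-2) = 0, giving Fe = +2.
Ligands are named alphabetically: bipyridine before glycinato before iodo before triphenylphosphine.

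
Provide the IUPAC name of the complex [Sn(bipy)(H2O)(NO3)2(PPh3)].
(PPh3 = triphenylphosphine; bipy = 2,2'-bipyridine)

aqua(2,2'-bipyridine)dinitrato(triphenylphosphine)tin(II)

There is no counter-ion, so the complex is neutral overall.
Ligand charges: 1×triphenylphosphine (neutral), 1×aqua (neutral), 2×nitrato (-1 each), 1×2,2'-bipyridine (neutral); total -2. So Sn + (-2) = 0, giving Sn = +2.
Ligands are named alphabetically: aqua before bipyridine before nitrato before triphenylphosphine.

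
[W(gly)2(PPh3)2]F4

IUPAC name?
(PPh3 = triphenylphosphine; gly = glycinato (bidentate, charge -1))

bis(glycinato)bis(triphenylphosphine)tungsten(VI) fluoride

The 4 fluoride counter-ions carry a total charge of -4, so each complex ion is 4+.
Ligand charges: 2×triphenylphosphine (neutral), 2×glycinato (-1 each); total -2. So W + (-2) = 4+, giving W = +6.
Ligands are named alphabetically: glycinato before triphenylphosphine.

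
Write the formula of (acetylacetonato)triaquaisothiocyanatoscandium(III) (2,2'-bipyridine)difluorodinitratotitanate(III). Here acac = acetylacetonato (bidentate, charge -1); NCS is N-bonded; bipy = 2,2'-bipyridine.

Cation [Sc…]: ligand charges -2, Sc(III) ⇒ ion charge 1+.
Anion [Ti…]: ligand charges -4, Ti(III) ⇒ ion charge 1−.

[Sc(acac)(H2O)3(NCS)][Ti(bipy)F2(NO3)2]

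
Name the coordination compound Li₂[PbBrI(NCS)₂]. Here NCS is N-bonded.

lithium bromoiododiisothiocyanatoplumbate(II)

The 2 lithium counter-ions carry a total charge of +2, so each complex ion is 2−.
Ligand charges: 1×iodo (-1 each), 1×bromo (-1 each), 2×isothiocyanato (-1 each); total -4. So Pb + (-4) = 2−, giving Pb = +2.
Ligands are named alphabetically: bromo before iodo before isothiocyanato.
The complex ion is anionic, so lead takes the -ate form plumbate(II).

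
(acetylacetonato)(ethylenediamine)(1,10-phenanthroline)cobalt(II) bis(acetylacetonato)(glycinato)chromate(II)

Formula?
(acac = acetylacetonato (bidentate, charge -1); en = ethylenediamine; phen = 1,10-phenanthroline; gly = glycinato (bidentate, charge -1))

[Co(acac)(en)(phen)][Cr(acac)2(gly)]

Cation [Co…]: ligand charges -1, Co(II) ⇒ ion charge 1+.
Anion [Cr…]: ligand charges -3, Cr(II) ⇒ ion charge 1−.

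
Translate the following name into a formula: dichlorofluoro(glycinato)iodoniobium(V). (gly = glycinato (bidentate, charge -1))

[NbCl2F(gly)I]

Ligands: 1 iodo (I, -1), 1 fluoro (F, -1), 1 glycinato (gly, -1), 2 chloro (Cl, -1). Ligand charge sum = -5.
With Nb in oxidation state +5, the complex ion is [Nb...].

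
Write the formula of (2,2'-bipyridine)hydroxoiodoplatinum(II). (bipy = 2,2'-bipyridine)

[Pt(bipy)I(OH)]

Ligands: 1 2,2'-bipyridine (bipy, neutral), 1 iodo (I, -1), 1 hydroxo (OH, -1). Ligand charge sum = -2.
With Pt in oxidation state +2, the complex ion is [Pt...].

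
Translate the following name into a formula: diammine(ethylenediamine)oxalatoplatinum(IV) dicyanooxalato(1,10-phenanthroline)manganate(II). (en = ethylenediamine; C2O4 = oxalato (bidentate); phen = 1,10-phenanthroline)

Cation [Pt…]: ligand charges -2, Pt(IV) ⇒ ion charge 2+.
Anion [Mn…]: ligand charges -4, Mn(II) ⇒ ion charge 2−.

[Pt(C2O4)(en)(NH3)2][Mn(C2O4)(CN)2(phen)]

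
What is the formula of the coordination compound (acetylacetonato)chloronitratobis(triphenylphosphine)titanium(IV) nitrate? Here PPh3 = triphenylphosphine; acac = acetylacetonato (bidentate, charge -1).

Ligands: 2 triphenylphosphine (PPh3, neutral), 1 chloro (Cl, -1), 1 acetylacetonato (acac, -1), 1 nitrato (NO3, -1). Ligand charge sum = -3.
With Ti in oxidation state +4, the complex ion is [Ti...]^1+.
Charge balance with nitrate (-1) requires 1 complex ion per 1 nitrate.

[Ti(acac)Cl(NO3)(PPh3)2]NO3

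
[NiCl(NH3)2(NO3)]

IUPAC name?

There is no counter-ion, so the complex is neutral overall.
Ligand charges: 2×ammine (neutral), 1×chloro (-1 each), 1×nitrato (-1 each); total -2. So Ni + (-2) = 0, giving Ni = +2.
Ligands are named alphabetically: ammine before chloro before nitrato.

diamminechloronitratonickel(II)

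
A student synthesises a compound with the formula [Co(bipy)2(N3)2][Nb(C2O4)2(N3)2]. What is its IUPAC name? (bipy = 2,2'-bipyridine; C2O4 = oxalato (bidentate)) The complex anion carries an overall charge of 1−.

Both ions are complex: the cation is named first with the plain metal name, the anion second with the -ate form; each ion's ligands are alphabetised independently.
The complex anion is given as 1−; its ligand charges sum to -6, so Nb = +5.
A 1:1 salt means the cation carries the equal and opposite charge, 1+.
Cation: ligand charges sum to -2; for the ion to be 1+, Co = +3.

diazidobis(2,2'-bipyridine)cobalt(III) diazidodioxalatoniobate(V)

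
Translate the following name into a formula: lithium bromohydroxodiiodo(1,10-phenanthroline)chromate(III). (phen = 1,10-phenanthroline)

Li[CrBrI2(OH)(phen)]

Ligands: 1 hydroxo (OH, -1), 2 iodo (I, -1), 1 1,10-phenanthroline (phen, neutral), 1 bromo (Br, -1). Ligand charge sum = -4.
With Cr in oxidation state +3, the complex ion is [Cr...]^1−.
Charge balance with lithium (+1) requires 1 complex ion per 1 lithium.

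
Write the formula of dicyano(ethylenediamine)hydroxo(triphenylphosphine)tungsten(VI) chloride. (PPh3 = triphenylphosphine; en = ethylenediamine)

[W(CN)2(en)(OH)(PPh3)]Cl3

Ligands: 1 triphenylphosphine (PPh3, neutral), 2 cyano (CN, -1), 1 hydroxo (OH, -1), 1 ethylenediamine (en, neutral). Ligand charge sum = -3.
With W in oxidation state +6, the complex ion is [W...]^3+.
Charge balance with chloride (-1) requires 1 complex ion per 3 chloride.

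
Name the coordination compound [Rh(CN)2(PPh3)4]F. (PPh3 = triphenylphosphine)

dicyanotetrakis(triphenylphosphine)rhodium(III) fluoride

The 1 fluoride counter-ion carries a total charge of -1, so each complex ion is 1+.
Ligand charges: 2×cyano (-1 each), 4×triphenylphosphine (neutral); total -2. So Rh + (-2) = 1+, giving Rh = +3.
Ligands are named alphabetically: cyano before triphenylphosphine.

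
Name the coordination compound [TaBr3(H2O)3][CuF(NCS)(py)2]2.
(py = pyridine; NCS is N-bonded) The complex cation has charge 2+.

The complex cation is given as 2+; its ligand charges sum to -3, so Ta = +5.
With 2 anions per cation, each anion must be 2/2 = 1−.
Anion: ligand charges sum to -2; for the ion to be 1−, Cu = +1.

triaquatribromotantalum(V) fluoroisothiocyanatobis(pyridine)cuprate(I)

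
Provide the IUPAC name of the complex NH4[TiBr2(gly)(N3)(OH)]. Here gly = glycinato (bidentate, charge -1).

The 1 ammonium counter-ion carries a total charge of +1, so each complex ion is 1−.
Ligand charges: 1×azido (-1 each), 2×bromo (-1 each), 1×glycinato (-1 each), 1×hydroxo (-1 each); total -5. So Ti + (-5) = 1−, giving Ti = +4.
The complex ion is anionic, so titanium takes the -ate form titanate(IV).

ammonium azidodibromo(glycinato)hydroxotitanate(IV)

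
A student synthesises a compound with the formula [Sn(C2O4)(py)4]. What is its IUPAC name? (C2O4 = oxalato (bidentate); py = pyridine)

oxalatotetrakis(pyridine)tin(II)

There is no counter-ion, so the complex is neutral overall.
Ligand charges: 1×oxalato (-2 each), 4×pyridine (neutral); total -2. So Sn + (-2) = 0, giving Sn = +2.
Ligands are named alphabetically: oxalato before pyridine.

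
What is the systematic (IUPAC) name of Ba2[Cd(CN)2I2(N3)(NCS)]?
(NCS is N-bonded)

The 2 barium counter-ions carry a total charge of +4, so each complex ion is 4−.
Ligand charges: 1×azido (-1 each), 1×isothiocyanato (-1 each), 2×cyano (-1 each), 2×iodo (-1 each); total -6. So Cd + (-6) = 4−, giving Cd = +2.
Ligands are named alphabetically: azido before cyano before iodo before isothiocyanato.
The complex ion is anionic, so cadmium takes the -ate form cadmate(II).

barium azidodicyanodiiodoisothiocyanatocadmate(II)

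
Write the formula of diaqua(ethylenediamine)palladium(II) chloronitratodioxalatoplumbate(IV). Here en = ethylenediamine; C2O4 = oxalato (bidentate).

Cation [Pd…]: ligand charges 0, Pd(II) ⇒ ion charge 2+.
Anion [Pb…]: ligand charges -6, Pb(IV) ⇒ ion charge 2−.

[Pd(en)(H2O)2][Pb(C2O4)2Cl(NO3)]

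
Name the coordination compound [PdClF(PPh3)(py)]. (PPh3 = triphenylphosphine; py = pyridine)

There is no counter-ion, so the complex is neutral overall.
Ligand charges: 1×chloro (-1 each), 1×triphenylphosphine (neutral), 1×fluoro (-1 each), 1×pyridine (neutral); total -2. So Pd + (-2) = 0, giving Pd = +2.
Ligands are named alphabetically: chloro before fluoro before pyridine before triphenylphosphine.

chlorofluoro(pyridine)(triphenylphosphine)palladium(II)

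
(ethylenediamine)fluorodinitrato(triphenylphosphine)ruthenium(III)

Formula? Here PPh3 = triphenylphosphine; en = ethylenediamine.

[Ru(en)F(NO3)2(PPh3)]

Ligands: 1 triphenylphosphine (PPh3, neutral), 1 fluoro (F, -1), 1 ethylenediamine (en, neutral), 2 nitrato (NO3, -1). Ligand charge sum = -3.
With Ru in oxidation state +3, the complex ion is [Ru...].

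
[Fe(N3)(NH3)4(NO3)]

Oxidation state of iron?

No counter-ion: the bracketed complex is neutral.
Ligand charges: 4×NH3 neutral; 1×N3 = -1; 1×NO3 = -1; sum -2.
Fe + (-2) = 0 ⇒ Fe is +2.

+2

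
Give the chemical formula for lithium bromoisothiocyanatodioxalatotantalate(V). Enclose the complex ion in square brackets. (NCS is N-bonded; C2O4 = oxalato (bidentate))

Ligands: 1 bromo (Br, -1), 1 isothiocyanato (NCS, -1), 2 oxalato (C2O4, -2). Ligand charge sum = -6.
With Ta in oxidation state +5, the complex ion is [Ta...]^1−.
Charge balance with lithium (+1) requires 1 complex ion per 1 lithium.

Li[TaBr(C2O4)2(NCS)]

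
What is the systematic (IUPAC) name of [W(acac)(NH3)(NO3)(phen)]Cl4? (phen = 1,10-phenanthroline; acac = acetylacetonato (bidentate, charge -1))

(acetylacetonato)amminenitrato(1,10-phenanthroline)tungsten(VI) chloride

The 4 chloride counter-ions carry a total charge of -4, so each complex ion is 4+.
Ligand charges: 1×nitrato (-1 each), 1×1,10-phenanthroline (neutral), 1×acetylacetonato (-1 each), 1×ammine (neutral); total -2. So W + (-2) = 4+, giving W = +6.
Ligands are named alphabetically: acetylacetonato before ammine before nitrato before phenanthroline.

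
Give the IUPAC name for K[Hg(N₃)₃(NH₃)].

potassium amminetriazidomercurate(II)

The 1 potassium counter-ion carries a total charge of +1, so each complex ion is 1−.
Ligand charges: 1×ammine (neutral), 3×azido (-1 each); total -3. So Hg + (-3) = 1−, giving Hg = +2.
Ligands are named alphabetically: ammine before azido.
The complex ion is anionic, so mercury takes the -ate form mercurate(II).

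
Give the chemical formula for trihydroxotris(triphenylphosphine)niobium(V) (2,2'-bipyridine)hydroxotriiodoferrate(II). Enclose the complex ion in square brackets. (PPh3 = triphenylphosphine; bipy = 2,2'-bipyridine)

Cation [Nb…]: ligand charges -3, Nb(V) ⇒ ion charge 2+.
Anion [Fe…]: ligand charges -4, Fe(II) ⇒ ion charge 2−.
One 2+ cation balances one 2− anion.

[Nb(OH)3(PPh3)3][Fe(bipy)I3(OH)]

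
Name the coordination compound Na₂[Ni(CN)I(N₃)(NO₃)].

The 2 sodium counter-ions carry a total charge of +2, so each complex ion is 2−.
Ligand charges: 1×azido (-1 each), 1×nitrato (-1 each), 1×iodo (-1 each), 1×cyano (-1 each); total -4. So Ni + (-4) = 2−, giving Ni = +2.
Ligands are named alphabetically: azido before cyano before iodo before nitrato.
The complex ion is anionic, so nickel takes the -ate form nickelate(II).

sodium azidocyanoiodonitratonickelate(II)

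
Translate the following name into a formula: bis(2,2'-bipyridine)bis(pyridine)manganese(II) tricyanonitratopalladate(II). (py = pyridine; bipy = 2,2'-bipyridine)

[Mn(bipy)2(py)2][Pd(CN)3(NO3)]

Cation [Mn…]: ligand charges 0, Mn(II) ⇒ ion charge 2+.
Anion [Pd…]: ligand charges -4, Pd(II) ⇒ ion charge 2−.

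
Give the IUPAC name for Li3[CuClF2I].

lithium chlorodifluoroiodocuprate(I)

The 3 lithium counter-ions carry a total charge of +3, so each complex ion is 3−.
Ligand charges: 1×chloro (-1 each), 1×iodo (-1 each), 2×fluoro (-1 each); total -4. So Cu + (-4) = 3−, giving Cu = +1.
Ligands are named alphabetically: chloro before fluoro before iodo.
The complex ion is anionic, so copper takes the -ate form cuprate(I).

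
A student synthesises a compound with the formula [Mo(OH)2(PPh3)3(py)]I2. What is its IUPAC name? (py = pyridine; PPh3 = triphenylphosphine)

dihydroxo(pyridine)tris(triphenylphosphine)molybdenum(IV) iodide

The 2 iodide counter-ions carry a total charge of -2, so each complex ion is 2+.
Ligand charges: 2×hydroxo (-1 each), 1×pyridine (neutral), 3×triphenylphosphine (neutral); total -2. So Mo + (-2) = 2+, giving Mo = +4.
Ligands are named alphabetically: hydroxo before pyridine before triphenylphosphine.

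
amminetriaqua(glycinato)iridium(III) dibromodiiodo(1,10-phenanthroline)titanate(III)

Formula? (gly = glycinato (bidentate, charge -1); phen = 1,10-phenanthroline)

Cation [Ir…]: ligand charges -1, Ir(III) ⇒ ion charge 2+.
Anion [Ti…]: ligand charges -4, Ti(III) ⇒ ion charge 1−.
One 2+ cation requires 2 of the 1− anion.

[Ir(gly)(H2O)3(NH3)][TiBr2I2(phen)]2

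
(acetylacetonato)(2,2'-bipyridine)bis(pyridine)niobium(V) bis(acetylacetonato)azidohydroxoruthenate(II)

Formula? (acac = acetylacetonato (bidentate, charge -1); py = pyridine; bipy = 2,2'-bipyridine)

[Nb(acac)(bipy)(py)2][Ru(acac)2(N3)(OH)]2

Cation [Nb…]: ligand charges -1, Nb(V) ⇒ ion charge 4+.
Anion [Ru…]: ligand charges -4, Ru(II) ⇒ ion charge 2−.
One 4+ cation requires 2 of the 2− anion.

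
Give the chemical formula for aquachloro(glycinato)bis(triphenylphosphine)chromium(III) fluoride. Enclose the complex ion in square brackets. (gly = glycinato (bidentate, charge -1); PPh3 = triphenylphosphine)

[CrCl(gly)(H2O)(PPh3)2]F

Ligands: 1 aqua (H2O, neutral), 1 glycinato (gly, -1), 2 triphenylphosphine (PPh3, neutral), 1 chloro (Cl, -1). Ligand charge sum = -2.
With Cr in oxidation state +3, the complex ion is [Cr...]^1+.
Charge balance with fluoride (-1) requires 1 complex ion per 1 fluoride.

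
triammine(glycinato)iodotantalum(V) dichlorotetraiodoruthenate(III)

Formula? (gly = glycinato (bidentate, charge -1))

[Ta(gly)I(NH3)3][RuCl2I4]

Cation [Ta…]: ligand charges -2, Ta(V) ⇒ ion charge 3+.
Anion [Ru…]: ligand charges -6, Ru(III) ⇒ ion charge 3−.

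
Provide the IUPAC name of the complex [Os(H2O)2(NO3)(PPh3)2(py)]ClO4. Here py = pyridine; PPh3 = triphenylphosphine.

diaquanitrato(pyridine)bis(triphenylphosphine)osmium(II) perchlorate

The 1 perchlorate counter-ion carries a total charge of -1, so each complex ion is 1+.
Ligand charges: 1×pyridine (neutral), 2×triphenylphosphine (neutral), 1×nitrato (-1 each), 2×aqua (neutral); total -1. So Os + (-1) = 1+, giving Os = +2.
Ligands are named alphabetically: aqua before nitrato before pyridine before triphenylphosphine.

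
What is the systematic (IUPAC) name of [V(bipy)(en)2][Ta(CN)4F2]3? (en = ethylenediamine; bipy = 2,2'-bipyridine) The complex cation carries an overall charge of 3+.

(2,2'-bipyridine)bis(ethylenediamine)vanadium(III) tetracyanodifluorotantalate(V)

The complex cation is given as 3+; its ligand charges sum to 0, so V = +3.
With 3 anions per cation, each anion must be 3/3 = 1−.
Anion: ligand charges sum to -6; for the ion to be 1−, Ta = +5.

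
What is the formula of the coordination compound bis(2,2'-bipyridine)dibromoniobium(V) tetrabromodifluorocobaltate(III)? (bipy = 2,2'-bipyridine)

[Nb(bipy)2Br2][CoBr4F2]

Cation [Nb…]: ligand charges -2, Nb(V) ⇒ ion charge 3+.
Anion [Co…]: ligand charges -6, Co(III) ⇒ ion charge 3−.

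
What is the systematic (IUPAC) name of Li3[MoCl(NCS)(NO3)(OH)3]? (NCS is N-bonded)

The 3 lithium counter-ions carry a total charge of +3, so each complex ion is 3−.
Ligand charges: 1×isothiocyanato (-1 each), 1×chloro (-1 each), 3×hydroxo (-1 each), 1×nitrato (-1 each); total -6. So Mo + (-6) = 3−, giving Mo = +3.
The complex ion is anionic, so molybdenum takes the -ate form molybdate(III).

lithium chlorotrihydroxoisothiocyanatonitratomolybdate(III)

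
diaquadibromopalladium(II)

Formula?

Ligands: 2 aqua (H2O, neutral), 2 bromo (Br, -1). Ligand charge sum = -2.
With Pd in oxidation state +2, the complex ion is [Pd...].

[PdBr2(H2O)2]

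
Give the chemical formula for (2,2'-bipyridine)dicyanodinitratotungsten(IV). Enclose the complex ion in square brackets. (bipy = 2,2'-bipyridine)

Ligands: 1 2,2'-bipyridine (bipy, neutral), 2 nitrato (NO3, -1), 2 cyano (CN, -1). Ligand charge sum = -4.
With W in oxidation state +4, the complex ion is [W...].

[W(bipy)(CN)2(NO3)2]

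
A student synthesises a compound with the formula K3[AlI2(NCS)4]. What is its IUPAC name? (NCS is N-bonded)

potassium diiodotetraisothiocyanatoaluminate(III)

The 3 potassium counter-ions carry a total charge of +3, so each complex ion is 3−.
Ligand charges: 2×iodo (-1 each), 4×isothiocyanato (-1 each); total -6. So Al + (-6) = 3−, giving Al = +3.
The complex ion is anionic, so aluminium takes the -ate form aluminate(III).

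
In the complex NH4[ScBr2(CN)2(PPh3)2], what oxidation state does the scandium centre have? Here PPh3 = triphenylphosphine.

+3

1 ammonium outside the brackets (+1 each) → the complex ion is 1−.
Ligand charges: 2×PPh3 neutral; 2×Br = -2; 2×CN = -2; sum -4.
Sc + (-4) = 1− ⇒ Sc is +3.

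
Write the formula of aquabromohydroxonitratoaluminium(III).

[AlBr(H2O)(NO3)(OH)]

Ligands: 1 nitrato (NO3, -1), 1 bromo (Br, -1), 1 hydroxo (OH, -1), 1 aqua (H2O, neutral). Ligand charge sum = -3.
With Al in oxidation state +3, the complex ion is [Al...].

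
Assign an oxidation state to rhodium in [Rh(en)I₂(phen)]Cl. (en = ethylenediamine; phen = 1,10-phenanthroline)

1 chloride outside the brackets (-1 each) → the complex ion is 1+.
Ligand charges: 1×en neutral; 1×phen neutral; 2×I = -2; sum -2.
Rh + (-2) = 1+ ⇒ Rh is +3.

+3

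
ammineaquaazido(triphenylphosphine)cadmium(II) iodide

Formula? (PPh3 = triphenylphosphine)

[Cd(H2O)(N3)(NH3)(PPh3)]I

Ligands: 1 aqua (H2O, neutral), 1 azido (N3, -1), 1 ammine (NH3, neutral), 1 triphenylphosphine (PPh3, neutral). Ligand charge sum = -1.
With Cd in oxidation state +2, the complex ion is [Cd...]^1+.
Charge balance with iodide (-1) requires 1 complex ion per 1 iodide.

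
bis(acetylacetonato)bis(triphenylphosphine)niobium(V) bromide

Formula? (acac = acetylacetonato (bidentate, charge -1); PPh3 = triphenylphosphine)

Ligands: 2 acetylacetonato (acac, -1), 2 triphenylphosphine (PPh3, neutral). Ligand charge sum = -2.
Charge balance with bromide (-1) requires 1 complex ion per 3 bromide.

[Nb(acac)2(PPh3)2]Br3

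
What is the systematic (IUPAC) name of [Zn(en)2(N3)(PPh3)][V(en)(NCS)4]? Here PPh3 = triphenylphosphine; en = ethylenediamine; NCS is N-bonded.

azidobis(ethylenediamine)(triphenylphosphine)zinc(II) (ethylenediamine)tetraisothiocyanatovanadate(III)

Zinc is always +2 in its complexes; the cation's ligand charges sum to -1, so the complex cation is 1+.
A 1:1 salt means the anion carries the equal and opposite charge, 1−.
Anion: ligand charges sum to -4; for the ion to be 1−, V = +3.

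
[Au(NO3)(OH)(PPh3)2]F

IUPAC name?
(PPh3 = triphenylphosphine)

The 1 fluoride counter-ion carries a total charge of -1, so each complex ion is 1+.
Ligand charges: 1×hydroxo (-1 each), 2×triphenylphosphine (neutral), 1×nitrato (-1 each); total -2. So Au + (-2) = 1+, giving Au = +3.
Ligands are named alphabetically: hydroxo before nitrato before triphenylphosphine.

hydroxonitratobis(triphenylphosphine)gold(III) fluoride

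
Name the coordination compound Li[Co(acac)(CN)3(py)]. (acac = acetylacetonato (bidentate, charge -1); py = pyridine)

The 1 lithium counter-ion carries a total charge of +1, so each complex ion is 1−.
Ligand charges: 1×acetylacetonato (-1 each), 1×pyridine (neutral), 3×cyano (-1 each); total -4. So Co + (-4) = 1−, giving Co = +3.
Ligands are named alphabetically: acetylacetonato before cyano before pyridine.
The complex ion is anionic, so cobalt takes the -ate form cobaltate(III).

lithium (acetylacetonato)tricyano(pyridine)cobaltate(III)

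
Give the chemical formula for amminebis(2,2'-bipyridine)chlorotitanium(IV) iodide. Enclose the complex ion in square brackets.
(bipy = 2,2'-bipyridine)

Ligands: 1 ammine (NH3, neutral), 2 2,2'-bipyridine (bipy, neutral), 1 chloro (Cl, -1). Ligand charge sum = -1.
With Ti in oxidation state +4, the complex ion is [Ti...]^3+.
Charge balance with iodide (-1) requires 1 complex ion per 3 iodide.

[Ti(bipy)2Cl(NH3)]I3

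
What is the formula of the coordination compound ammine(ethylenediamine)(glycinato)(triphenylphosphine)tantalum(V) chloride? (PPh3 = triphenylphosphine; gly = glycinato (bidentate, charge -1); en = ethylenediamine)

Ligands: 1 triphenylphosphine (PPh3, neutral), 1 glycinato (gly, -1), 1 ethylenediamine (en, neutral), 1 ammine (NH3, neutral). Ligand charge sum = -1.
With Ta in oxidation state +5, the complex ion is [Ta...]^4+.
Charge balance with chloride (-1) requires 1 complex ion per 4 chloride.

[Ta(en)(gly)(NH3)(PPh3)]Cl4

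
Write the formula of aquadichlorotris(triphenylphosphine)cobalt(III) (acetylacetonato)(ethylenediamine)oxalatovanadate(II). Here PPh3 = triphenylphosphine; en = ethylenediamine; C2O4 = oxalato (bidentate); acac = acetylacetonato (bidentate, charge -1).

[CoCl2(H2O)(PPh3)3][V(acac)(C2O4)(en)]

Cation [Co…]: ligand charges -2, Co(III) ⇒ ion charge 1+.
Anion [V…]: ligand charges -3, V(II) ⇒ ion charge 1−.
One 1+ cation balances one 1− anion.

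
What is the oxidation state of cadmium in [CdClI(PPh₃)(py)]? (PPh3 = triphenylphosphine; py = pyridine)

+2

No counter-ion: the bracketed complex is neutral.
Ligand charges: 1×PPh3 neutral; 1×Cl = -1; 1×py neutral; 1×I = -1; sum -2.
Cd + (-2) = 0 ⇒ Cd is +2.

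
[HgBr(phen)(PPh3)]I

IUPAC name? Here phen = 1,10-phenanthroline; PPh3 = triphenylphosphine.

The 1 iodide counter-ion carries a total charge of -1, so each complex ion is 1+.
Ligand charges: 1×bromo (-1 each), 1×1,10-phenanthroline (neutral), 1×triphenylphosphine (neutral); total -1. So Hg + (-1) = 1+, giving Hg = +2.
Ligands are named alphabetically: bromo before phenanthroline before triphenylphosphine.

bromo(1,10-phenanthroline)(triphenylphosphine)mercury(II) iodide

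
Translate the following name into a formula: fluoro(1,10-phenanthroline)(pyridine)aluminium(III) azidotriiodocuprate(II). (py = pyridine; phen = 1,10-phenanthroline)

Cation [Al…]: ligand charges -1, Al(III) ⇒ ion charge 2+.
Anion [Cu…]: ligand charges -4, Cu(II) ⇒ ion charge 2−.
One 2+ cation balances one 2− anion.

[AlF(phen)(py)][CuI3(N3)]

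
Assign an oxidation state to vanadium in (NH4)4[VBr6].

4 ammonium outside the brackets (+1 each) → the complex ion is 4−.
Ligand charges: 6×Br = -6; sum -6.
V + (-6) = 4− ⇒ V is +2.

+2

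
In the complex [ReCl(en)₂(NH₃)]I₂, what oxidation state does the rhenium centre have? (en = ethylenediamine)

+3

2 iodide outside the brackets (-1 each) → the complex ion is 2+.
Ligand charges: 2×en neutral; 1×NH3 neutral; 1×Cl = -1; sum -1.
Re + (-1) = 2+ ⇒ Re is +3.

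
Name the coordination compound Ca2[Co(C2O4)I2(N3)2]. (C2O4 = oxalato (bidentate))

calcium diazidodiiodooxalatocobaltate(II)

The 2 calcium counter-ions carry a total charge of +4, so each complex ion is 4−.
Ligand charges: 2×iodo (-1 each), 2×azido (-1 each), 1×oxalato (-2 each); total -6. So Co + (-6) = 4−, giving Co = +2.
Ligands are named alphabetically: azido before iodo before oxalato.
The complex ion is anionic, so cobalt takes the -ate form cobaltate(II).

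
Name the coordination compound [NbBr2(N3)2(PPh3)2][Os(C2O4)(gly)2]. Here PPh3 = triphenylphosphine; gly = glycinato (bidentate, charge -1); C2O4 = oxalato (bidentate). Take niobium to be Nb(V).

diazidodibromobis(triphenylphosphine)niobium(V) bis(glycinato)oxalatoosmate(III)

Nb is given as +5; the cation's ligand charges sum to -4, so the complex cation is 1+.
A 1:1 salt means the anion carries the equal and opposite charge, 1−.
Anion: ligand charges sum to -4; for the ion to be 1−, Os = +3.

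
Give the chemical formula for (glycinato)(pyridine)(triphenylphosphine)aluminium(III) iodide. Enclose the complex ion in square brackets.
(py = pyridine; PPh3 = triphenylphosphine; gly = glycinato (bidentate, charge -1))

[Al(gly)(PPh3)(py)]I2

Ligands: 1 pyridine (py, neutral), 1 triphenylphosphine (PPh3, neutral), 1 glycinato (gly, -1). Ligand charge sum = -1.
Charge balance with iodide (-1) requires 1 complex ion per 2 iodide.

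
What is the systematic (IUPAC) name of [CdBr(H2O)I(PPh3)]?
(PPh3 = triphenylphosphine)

There is no counter-ion, so the complex is neutral overall.
Ligand charges: 1×bromo (-1 each), 1×iodo (-1 each), 1×triphenylphosphine (neutral), 1×aqua (neutral); total -2. So Cd + (-2) = 0, giving Cd = +2.
Ligands are named alphabetically: aqua before bromo before iodo before triphenylphosphine.

aquabromoiodo(triphenylphosphine)cadmium(II)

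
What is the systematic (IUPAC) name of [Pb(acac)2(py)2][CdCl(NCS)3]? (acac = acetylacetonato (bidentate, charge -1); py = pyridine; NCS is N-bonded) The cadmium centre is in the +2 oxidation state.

bis(acetylacetonato)bis(pyridine)lead(IV) chlorotriisothiocyanatocadmate(II)

Cd is given as +2; the anion's ligand charges sum to -4, so the complex anion is 2−.
A 1:1 salt means the cation carries the equal and opposite charge, 2+.
Cation: ligand charges sum to -2; for the ion to be 2+, Pb = +4.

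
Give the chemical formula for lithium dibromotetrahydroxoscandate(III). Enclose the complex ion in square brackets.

Ligands: 2 bromo (Br, -1), 4 hydroxo (OH, -1). Ligand charge sum = -6.
With Sc in oxidation state +3, the complex ion is [Sc...]^3−.
Charge balance with lithium (+1) requires 1 complex ion per 3 lithium.

Li3[ScBr2(OH)4]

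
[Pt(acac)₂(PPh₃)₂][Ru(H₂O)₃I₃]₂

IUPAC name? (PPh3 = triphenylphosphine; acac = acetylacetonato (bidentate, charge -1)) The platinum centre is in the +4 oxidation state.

bis(acetylacetonato)bis(triphenylphosphine)platinum(IV) triaquatriiodoruthenate(II)

Pt is given as +4; the cation's ligand charges sum to -2, so the complex cation is 2+.
With 2 anions per cation, each anion must be 2/2 = 1−.
Anion: ligand charges sum to -3; for the ion to be 1−, Ru = +2.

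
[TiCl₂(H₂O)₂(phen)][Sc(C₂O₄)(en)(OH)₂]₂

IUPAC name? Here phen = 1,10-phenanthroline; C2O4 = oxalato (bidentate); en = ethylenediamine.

diaquadichloro(1,10-phenanthroline)titanium(IV) (ethylenediamine)dihydroxooxalatoscandate(III)

Scandium is always +3 in its complexes; the anion's ligand charges sum to -4, so the complex anion is 1−.
With 2 anions per cation, the cation must be 2×1 = 2+.
Cation: ligand charges sum to -2; for the ion to be 2+, Ti = +4.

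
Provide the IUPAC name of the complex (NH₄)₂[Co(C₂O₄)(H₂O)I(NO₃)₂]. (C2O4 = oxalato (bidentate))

ammonium aquaiododinitratooxalatocobaltate(III)

The 2 ammonium counter-ions carry a total charge of +2, so each complex ion is 2−.
Ligand charges: 1×aqua (neutral), 1×iodo (-1 each), 1×oxalato (-2 each), 2×nitrato (-1 each); total -5. So Co + (-5) = 2−, giving Co = +3.
Ligands are named alphabetically: aqua before iodo before nitrato before oxalato.
The complex ion is anionic, so cobalt takes the -ate form cobaltate(III).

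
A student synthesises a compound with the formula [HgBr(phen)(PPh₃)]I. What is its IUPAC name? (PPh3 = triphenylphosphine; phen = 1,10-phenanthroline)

The 1 iodide counter-ion carries a total charge of -1, so each complex ion is 1+.
Ligand charges: 1×triphenylphosphine (neutral), 1×1,10-phenanthroline (neutral), 1×bromo (-1 each); total -1. So Hg + (-1) = 1+, giving Hg = +2.
Ligands are named alphabetically: bromo before phenanthroline before triphenylphosphine.

bromo(1,10-phenanthroline)(triphenylphosphine)mercury(II) iodide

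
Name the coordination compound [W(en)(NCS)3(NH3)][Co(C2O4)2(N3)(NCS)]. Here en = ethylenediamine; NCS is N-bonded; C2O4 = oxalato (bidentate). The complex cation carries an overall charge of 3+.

Both ions are complex: the cation is named first with the plain metal name, the anion second with the -ate form; each ion's ligands are alphabetised independently.
The complex cation is given as 3+; its ligand charges sum to -3, so W = +6.
A 1:1 salt means the anion carries the equal and opposite charge, 3−.
Anion: ligand charges sum to -6; for the ion to be 3−, Co = +3.

ammine(ethylenediamine)triisothiocyanatotungsten(VI) azidoisothiocyanatodioxalatocobaltate(III)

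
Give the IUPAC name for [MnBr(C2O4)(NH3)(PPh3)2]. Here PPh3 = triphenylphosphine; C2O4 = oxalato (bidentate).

amminebromooxalatobis(triphenylphosphine)manganese(III)

There is no counter-ion, so the complex is neutral overall.
Ligand charges: 2×triphenylphosphine (neutral), 1×oxalato (-2 each), 1×bromo (-1 each), 1×ammine (neutral); total -3. So Mn + (-3) = 0, giving Mn = +3.
Ligands are named alphabetically: ammine before bromo before oxalato before triphenylphosphine.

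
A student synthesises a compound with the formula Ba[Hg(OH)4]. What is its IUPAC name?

barium tetrahydroxomercurate(II)

The 1 barium counter-ion carries a total charge of +2, so each complex ion is 2−.
Ligand charges: 4×hydroxo (-1 each); total -4. So Hg + (-4) = 2−, giving Hg = +2.
The complex ion is anionic, so mercury takes the -ate form mercurate(II).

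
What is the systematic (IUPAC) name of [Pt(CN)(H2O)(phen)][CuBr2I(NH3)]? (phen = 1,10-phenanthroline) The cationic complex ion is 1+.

aquacyano(1,10-phenanthroline)platinum(II) amminedibromoiodocuprate(II)

The complex cation is given as 1+; its ligand charges sum to -1, so Pt = +2.
A 1:1 salt means the anion carries the equal and opposite charge, 1−.
Anion: ligand charges sum to -3; for the ion to be 1−, Cu = +2.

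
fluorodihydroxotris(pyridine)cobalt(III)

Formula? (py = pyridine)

[CoF(OH)2(py)3]

Ligands: 1 fluoro (F, -1), 2 hydroxo (OH, -1), 3 pyridine (py, neutral). Ligand charge sum = -3.
With Co in oxidation state +3, the complex ion is [Co...].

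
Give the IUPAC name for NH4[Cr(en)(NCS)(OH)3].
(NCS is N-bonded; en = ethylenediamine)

ammonium (ethylenediamine)trihydroxoisothiocyanatochromate(III)

The 1 ammonium counter-ion carries a total charge of +1, so each complex ion is 1−.
Ligand charges: 1×isothiocyanato (-1 each), 3×hydroxo (-1 each), 1×ethylenediamine (neutral); total -4. So Cr + (-4) = 1−, giving Cr = +3.
Ligands are named alphabetically: ethylenediamine before hydroxo before isothiocyanato.
The complex ion is anionic, so chromium takes the -ate form chromate(III).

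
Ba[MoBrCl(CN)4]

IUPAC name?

barium bromochlorotetracyanomolybdate(IV)

The 1 barium counter-ion carries a total charge of +2, so each complex ion is 2−.
Ligand charges: 1×chloro (-1 each), 4×cyano (-1 each), 1×bromo (-1 each); total -6. So Mo + (-6) = 2−, giving Mo = +4.
Ligands are named alphabetically: bromo before chloro before cyano.
The complex ion is anionic, so molybdenum takes the -ate form molybdate(IV).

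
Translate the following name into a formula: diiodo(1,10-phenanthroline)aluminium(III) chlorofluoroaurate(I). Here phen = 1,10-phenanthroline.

[AlI2(phen)][AuClF]

Cation [Al…]: ligand charges -2, Al(III) ⇒ ion charge 1+.
Anion [Au…]: ligand charges -2, Au(I) ⇒ ion charge 1−.
One 1+ cation balances one 1− anion.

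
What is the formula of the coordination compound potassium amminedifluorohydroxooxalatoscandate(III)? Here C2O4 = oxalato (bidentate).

K2[Sc(C2O4)F2(NH3)(OH)]

Ligands: 1 hydroxo (OH, -1), 2 fluoro (F, -1), 1 ammine (NH3, neutral), 1 oxalato (C2O4, -2). Ligand charge sum = -5.
With Sc in oxidation state +3, the complex ion is [Sc...]^2−.
Charge balance with potassium (+1) requires 1 complex ion per 2 potassium.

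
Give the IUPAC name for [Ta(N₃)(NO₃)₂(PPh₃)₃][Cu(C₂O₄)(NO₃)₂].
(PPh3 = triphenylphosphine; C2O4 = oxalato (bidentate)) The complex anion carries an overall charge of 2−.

azidodinitratotris(triphenylphosphine)tantalum(V) dinitratooxalatocuprate(II)

The complex anion is given as 2−; its ligand charges sum to -4, so Cu = +2.
A 1:1 salt means the cation carries the equal and opposite charge, 2+.
Cation: ligand charges sum to -3; for the ion to be 2+, Ta = +5.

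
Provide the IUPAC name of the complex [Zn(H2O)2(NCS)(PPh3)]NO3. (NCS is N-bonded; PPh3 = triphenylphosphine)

The 1 nitrate counter-ion carries a total charge of -1, so each complex ion is 1+.
Ligand charges: 1×isothiocyanato (-1 each), 1×triphenylphosphine (neutral), 2×aqua (neutral); total -1. So Zn + (-1) = 1+, giving Zn = +2.
Ligands are named alphabetically: aqua before isothiocyanato before triphenylphosphine.

diaquaisothiocyanato(triphenylphosphine)zinc(II) nitrate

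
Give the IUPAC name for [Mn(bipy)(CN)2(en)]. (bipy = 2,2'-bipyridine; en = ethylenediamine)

(2,2'-bipyridine)dicyano(ethylenediamine)manganese(II)

There is no counter-ion, so the complex is neutral overall.
Ligand charges: 2×cyano (-1 each), 1×2,2'-bipyridine (neutral), 1×ethylenediamine (neutral); total -2. So Mn + (-2) = 0, giving Mn = +2.
Ligands are named alphabetically: bipyridine before cyano before ethylenediamine.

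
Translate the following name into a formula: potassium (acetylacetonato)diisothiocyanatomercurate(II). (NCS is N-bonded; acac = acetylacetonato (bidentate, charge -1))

Ligands: 2 isothiocyanato (NCS, -1), 1 acetylacetonato (acac, -1). Ligand charge sum = -3.
With Hg in oxidation state +2, the complex ion is [Hg...]^1−.
Charge balance with potassium (+1) requires 1 complex ion per 1 potassium.

K[Hg(acac)(NCS)2]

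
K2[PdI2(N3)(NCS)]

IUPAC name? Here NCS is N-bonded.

potassium azidodiiodoisothiocyanatopalladate(II)

The 2 potassium counter-ions carry a total charge of +2, so each complex ion is 2−.
Ligand charges: 2×iodo (-1 each), 1×isothiocyanato (-1 each), 1×azido (-1 each); total -4. So Pd + (-4) = 2−, giving Pd = +2.
The complex ion is anionic, so palladium takes the -ate form palladate(II).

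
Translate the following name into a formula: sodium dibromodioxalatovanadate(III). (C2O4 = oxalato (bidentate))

Ligands: 2 bromo (Br, -1), 2 oxalato (C2O4, -2). Ligand charge sum = -6.
Charge balance with sodium (+1) requires 1 complex ion per 3 sodium.

Na3[VBr2(C2O4)2]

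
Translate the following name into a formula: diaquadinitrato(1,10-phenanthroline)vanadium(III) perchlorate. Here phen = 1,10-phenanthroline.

Ligands: 2 nitrato (NO3, -1), 2 aqua (H2O, neutral), 1 1,10-phenanthroline (phen, neutral). Ligand charge sum = -2.
Charge balance with perchlorate (-1) requires 1 complex ion per 1 perchlorate.

[V(H2O)2(NO3)2(phen)]ClO4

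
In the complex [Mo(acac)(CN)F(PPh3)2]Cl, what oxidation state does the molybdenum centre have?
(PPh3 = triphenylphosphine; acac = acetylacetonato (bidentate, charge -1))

+4

1 chloride outside the brackets (-1 each) → the complex ion is 1+.
Ligand charges: 2×PPh3 neutral; 1×acac = -1; 1×F = -1; 1×CN = -1; sum -3.
Mo + (-3) = 1+ ⇒ Mo is +4.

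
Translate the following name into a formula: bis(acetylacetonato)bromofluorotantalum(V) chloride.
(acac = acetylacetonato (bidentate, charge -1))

Ligands: 1 bromo (Br, -1), 2 acetylacetonato (acac, -1), 1 fluoro (F, -1). Ligand charge sum = -4.
Charge balance with chloride (-1) requires 1 complex ion per 1 chloride.

[Ta(acac)2BrF]Cl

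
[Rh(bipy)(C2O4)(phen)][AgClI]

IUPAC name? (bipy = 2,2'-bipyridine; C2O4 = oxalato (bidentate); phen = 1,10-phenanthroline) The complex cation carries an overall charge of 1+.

(2,2'-bipyridine)oxalato(1,10-phenanthroline)rhodium(III) chloroiodoargentate(I)

Both ions are complex: the cation is named first with the plain metal name, the anion second with the -ate form; each ion's ligands are alphabetised independently.
The complex cation is given as 1+; its ligand charges sum to -2, so Rh = +3.
A 1:1 salt means the anion carries the equal and opposite charge, 1−.
Anion: ligand charges sum to -2; for the ion to be 1−, Ag = +1.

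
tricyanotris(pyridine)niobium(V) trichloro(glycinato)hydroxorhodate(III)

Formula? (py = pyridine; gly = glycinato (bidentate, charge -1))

Cation [Nb…]: ligand charges -3, Nb(V) ⇒ ion charge 2+.
Anion [Rh…]: ligand charges -5, Rh(III) ⇒ ion charge 2−.
One 2+ cation balances one 2− anion.

[Nb(CN)3(py)3][RhCl3(gly)(OH)]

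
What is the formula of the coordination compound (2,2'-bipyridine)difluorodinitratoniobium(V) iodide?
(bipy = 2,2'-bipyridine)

Ligands: 2 fluoro (F, -1), 1 2,2'-bipyridine (bipy, neutral), 2 nitrato (NO3, -1). Ligand charge sum = -4.
With Nb in oxidation state +5, the complex ion is [Nb...]^1+.
Charge balance with iodide (-1) requires 1 complex ion per 1 iodide.

[Nb(bipy)F2(NO3)2]I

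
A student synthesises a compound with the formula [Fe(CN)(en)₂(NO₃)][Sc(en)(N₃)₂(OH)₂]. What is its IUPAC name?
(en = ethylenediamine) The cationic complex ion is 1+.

Both ions are complex: the cation is named first with the plain metal name, the anion second with the -ate form; each ion's ligands are alphabetised independently.
The complex cation is given as 1+; its ligand charges sum to -2, so Fe = +3.
A 1:1 salt means the anion carries the equal and opposite charge, 1−.
Anion: ligand charges sum to -4; for the ion to be 1−, Sc = +3.

cyanobis(ethylenediamine)nitratoiron(III) diazido(ethylenediamine)dihydroxoscandate(III)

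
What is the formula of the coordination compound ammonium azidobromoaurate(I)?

NH4[AuBr(N3)]

Ligands: 1 azido (N3, -1), 1 bromo (Br, -1). Ligand charge sum = -2.
Charge balance with ammonium (+1) requires 1 complex ion per 1 ammonium.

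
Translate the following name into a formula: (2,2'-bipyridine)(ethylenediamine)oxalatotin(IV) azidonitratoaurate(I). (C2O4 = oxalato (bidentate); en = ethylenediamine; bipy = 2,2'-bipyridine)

Cation [Sn…]: ligand charges -2, Sn(IV) ⇒ ion charge 2+.
Anion [Au…]: ligand charges -2, Au(I) ⇒ ion charge 1−.
One 2+ cation requires 2 of the 1− anion.

[Sn(bipy)(C2O4)(en)][Au(N3)(NO3)]2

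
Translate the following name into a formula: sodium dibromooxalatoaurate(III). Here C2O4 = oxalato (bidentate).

Ligands: 1 oxalato (C2O4, -2), 2 bromo (Br, -1). Ligand charge sum = -4.
With Au in oxidation state +3, the complex ion is [Au...]^1−.
Charge balance with sodium (+1) requires 1 complex ion per 1 sodium.

Na[AuBr2(C2O4)]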